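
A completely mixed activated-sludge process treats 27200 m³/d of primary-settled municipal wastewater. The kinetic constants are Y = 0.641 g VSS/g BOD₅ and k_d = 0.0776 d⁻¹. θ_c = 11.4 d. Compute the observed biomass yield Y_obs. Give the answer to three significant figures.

The observed yield is Y_obs = Y/(1 + k_d·θ_c) = 0.641 / (1 + 0.0776 × 11.4) = 0.641 / 1.885 = 0.3401 g VSS per g BOD₅ removed.

Y_obs ≈ 0.340 g VSS/g BOD₅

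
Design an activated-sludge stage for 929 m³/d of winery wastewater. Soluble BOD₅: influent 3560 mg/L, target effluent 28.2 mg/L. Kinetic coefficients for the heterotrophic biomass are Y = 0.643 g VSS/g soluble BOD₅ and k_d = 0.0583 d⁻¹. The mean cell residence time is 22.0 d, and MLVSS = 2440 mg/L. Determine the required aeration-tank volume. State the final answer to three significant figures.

V ≈ 8330 m³

Rearranging the biomass balance for a CMAS with decay, V = Y·Q·ΔS·θ_c / [X·(1+k_d θ_c)] = 0.643 × 929 × (3560 − 28.2) × 22.0 / [2440 × (1 + 0.0583 × 22.0)] = 4.64×10^7 / 5570 = 8333 m³.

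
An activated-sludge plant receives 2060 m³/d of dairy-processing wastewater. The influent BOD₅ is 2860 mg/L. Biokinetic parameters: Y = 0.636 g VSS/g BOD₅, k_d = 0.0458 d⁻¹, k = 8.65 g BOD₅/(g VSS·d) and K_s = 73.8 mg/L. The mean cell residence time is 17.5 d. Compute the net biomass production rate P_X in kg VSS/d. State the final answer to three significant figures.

Effluent substrate depends only on kinetics and SRT: S = K_s(1 + k_d θ_c) / [θ_c(Yk − k_d) − 1] = 73.8 × (1 + 0.0458 × 17.5) / [17.5 × (0.636 × 8.65 − 0.0458) − 1] = 133.0 / 94.47 = 1.407 mg/L.
The observed yield is Y_obs = Y/(1 + k_d·θ_c) = 0.636 / (1 + 0.0458 × 17.5) = 0.636 / 1.801 = 0.3530 g VSS per g BOD₅ removed.
Q·(S₀ − S) = 2060 × (2860 − 1.41) × 10⁻³ = 5889 kg/d removed.
Biomass produced: P_X = Y_obs·Q·ΔS = 0.3530 × 5889 ≈ 2079 kg VSS/d.

P_X ≈ 2080 kg VSS/d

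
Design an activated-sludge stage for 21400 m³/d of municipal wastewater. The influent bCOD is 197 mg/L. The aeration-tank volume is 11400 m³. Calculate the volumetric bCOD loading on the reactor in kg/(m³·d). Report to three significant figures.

L_v ≈ 0.370 kg bCOD/(m³·d)

Volumetric loading L_v = Q·S₀ / V = 21400 × 197 g/m³ / 11400 m³ = 369.8 g/(m³·d) = 0.3698 kg bCOD/(m³·d).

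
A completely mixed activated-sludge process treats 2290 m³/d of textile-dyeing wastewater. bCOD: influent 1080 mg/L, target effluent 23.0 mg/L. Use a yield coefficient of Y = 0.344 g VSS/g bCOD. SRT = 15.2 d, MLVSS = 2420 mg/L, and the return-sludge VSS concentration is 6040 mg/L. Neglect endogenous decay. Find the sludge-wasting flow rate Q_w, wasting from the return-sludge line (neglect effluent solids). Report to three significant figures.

Biomass mass balance (decay neglected): V·X = Y·Q·(S₀ − S)·θ_c, so V = 0.344 × 2290 × (1080 − 23.0) × 15.2 / 2420 = 5230 m³.
Q_w = (V·X)/(θ_c X_r) = 5230 × 2420 / (15.2 × 6040) = 137.9 m³/d.

Q_w ≈ 138 m³/d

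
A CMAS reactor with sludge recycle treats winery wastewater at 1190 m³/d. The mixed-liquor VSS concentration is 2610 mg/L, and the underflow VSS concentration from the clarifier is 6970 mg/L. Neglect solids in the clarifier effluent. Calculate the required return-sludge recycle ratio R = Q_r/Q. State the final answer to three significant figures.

Mass balance around the secondary clarifier (neglecting effluent solids): R = X / (X_r − X) = 2610 / (6970 − 2610) = 0.5986.

R ≈ 0.599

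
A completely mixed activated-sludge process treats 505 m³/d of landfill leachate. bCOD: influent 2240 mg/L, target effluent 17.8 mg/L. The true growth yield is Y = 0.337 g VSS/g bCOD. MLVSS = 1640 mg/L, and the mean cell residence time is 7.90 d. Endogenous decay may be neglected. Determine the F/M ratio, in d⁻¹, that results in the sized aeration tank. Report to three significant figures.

V·X = Y·Q·ΔS·θ_c gives V = 0.337 × 505 × (2240 − 17.8) × 7.90 / 1640 = 1822 m³.
Food-to-microorganism ratio F/M = Q S₀ / (V X) = 505 × 2240 / (1822 × 1640) = 0.3786 d⁻¹.

F/M ≈ 0.379 d⁻¹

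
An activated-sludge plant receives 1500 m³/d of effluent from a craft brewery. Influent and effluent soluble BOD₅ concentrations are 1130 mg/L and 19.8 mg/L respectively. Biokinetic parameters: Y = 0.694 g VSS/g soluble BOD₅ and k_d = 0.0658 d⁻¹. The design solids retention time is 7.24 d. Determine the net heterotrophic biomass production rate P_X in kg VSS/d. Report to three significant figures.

P_X ≈ 783 kg VSS/d

Correct the yield for decay: Y_obs = Y/(1 + k_d θ_c) = 0.694 / (1 + 0.0658 × 7.24) = 0.694 / 1.476 = 0.4701.
Q·(S₀ − S) = 1500 × (1130 − 19.8) × 10⁻³ = 1665 kg/d removed.
Net biomass production P_X = Y_obs × Q·(S₀ − S) = 0.4701 × 1665 = 782.8 kg VSS/d.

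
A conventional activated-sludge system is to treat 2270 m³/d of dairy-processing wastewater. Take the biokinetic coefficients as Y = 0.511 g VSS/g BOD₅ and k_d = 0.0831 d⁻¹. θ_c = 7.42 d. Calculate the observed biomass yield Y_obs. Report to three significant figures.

Y_obs ≈ 0.316 g VSS/g BOD₅

Correct the yield for decay: Y_obs = Y/(1 + k_d θ_c) = 0.511 / (1 + 0.0831 × 7.42) = 0.511 / 1.617 = 0.3161.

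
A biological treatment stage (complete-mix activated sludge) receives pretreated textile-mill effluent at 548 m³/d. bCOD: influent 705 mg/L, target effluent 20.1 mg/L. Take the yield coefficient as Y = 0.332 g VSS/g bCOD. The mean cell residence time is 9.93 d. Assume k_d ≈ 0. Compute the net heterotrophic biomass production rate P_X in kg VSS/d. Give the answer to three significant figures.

P_X ≈ 125 kg VSS/d

Since k_d ≈ 0, Y_obs = Y = 0.332 g VSS/g bCOD.
Q·(S₀ − S) = 548 × (705 − 20.1) × 10⁻³ = 375.3 kg/d removed.
P_X = Y_obs · Q(S₀ − S) = 0.3320 × 375.3 = 124.6 kg VSS/d.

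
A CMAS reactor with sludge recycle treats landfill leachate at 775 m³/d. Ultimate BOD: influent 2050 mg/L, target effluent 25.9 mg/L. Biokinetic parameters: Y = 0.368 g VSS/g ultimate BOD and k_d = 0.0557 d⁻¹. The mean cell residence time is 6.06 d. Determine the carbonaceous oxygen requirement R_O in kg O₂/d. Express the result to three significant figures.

R_O ≈ 956 kg O₂/d

The observed yield is Y_obs = Y/(1 + k_d·θ_c) = 0.368 / (1 + 0.0557 × 6.06) = 0.368 / 1.338 = 0.2751 g VSS per g ultimate BOD removed.
Mass of ultimate BOD removed per day: Q(S₀ − S) = 775 × 2024 g/m³ = 1569 kg/d.
P_X = Y_obs·Q·(S₀ − S) = 0.2751 × 1569 = 431.6 kg VSS/d.
Carbonaceous O₂ demand = substrate oxidised − cell-mass equivalent = 1569 − 1.42 × 431.6 = 955.8 kg O₂/d.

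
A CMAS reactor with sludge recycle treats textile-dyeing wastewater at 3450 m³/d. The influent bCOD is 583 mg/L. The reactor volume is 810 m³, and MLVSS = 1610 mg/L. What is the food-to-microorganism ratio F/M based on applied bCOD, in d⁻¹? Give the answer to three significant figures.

F/M = applied load / biomass = Q·S₀/(V·X) = 3450 × 583 / (810.0 × 1610) = 1.542 d⁻¹.

F/M ≈ 1.54 d⁻¹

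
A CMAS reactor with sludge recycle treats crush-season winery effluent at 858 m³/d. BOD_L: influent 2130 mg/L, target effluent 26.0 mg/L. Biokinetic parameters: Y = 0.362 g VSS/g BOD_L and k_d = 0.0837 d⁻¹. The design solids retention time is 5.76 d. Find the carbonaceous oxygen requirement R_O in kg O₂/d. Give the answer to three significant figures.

R_O ≈ 1180 kg O₂/d

Observed yield with endogenous decay: Y_obs = Y / (1 + k_d·θ_c) = 0.362 / (1 + 0.0837 × 5.76) = 0.362 / 1.482 = 0.2442 g VSS/g BOD_L.
Q·(S₀ − S) = 858 × (2130 − 26.0) × 10⁻³ = 1805 kg/d removed.
P_X = Y_obs·Q·(S₀ − S) = 0.2442 × 1805 = 440.9 kg VSS/d.
R_O = Q·(S₀ − S) − 1.42·P_X = 1805 − 1.42 × 440.9 = 1179 kg O₂/d.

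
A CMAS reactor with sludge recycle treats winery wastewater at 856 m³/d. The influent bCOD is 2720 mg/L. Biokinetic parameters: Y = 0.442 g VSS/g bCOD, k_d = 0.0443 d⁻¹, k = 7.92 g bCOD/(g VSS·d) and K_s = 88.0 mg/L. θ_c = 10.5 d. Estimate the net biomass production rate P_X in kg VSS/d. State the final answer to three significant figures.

Effluent substrate depends only on kinetics and SRT: S = K_s(1 + k_d θ_c) / [θ_c(Yk − k_d) − 1] = 88.0 × (1 + 0.0443 × 10.5) / [10.5 × (0.442 × 7.92 − 0.0443) − 1] = 128.9 / 35.29 = 3.653 mg/L.
Observed yield with endogenous decay: Y_obs = Y / (1 + k_d·θ_c) = 0.442 / (1 + 0.0443 × 10.5) = 0.442 / 1.465 = 0.3017 g VSS/g bCOD.
ΔS = 2720 − 3.65 = 2716 mg/L, so the substrate removal rate is 856 × 2716/1000 = 2325 kg bCOD/d.
P_X = Y_obs · Q(S₀ − S) = 0.3017 × 2325 = 701.5 kg VSS/d.

P_X ≈ 701 kg VSS/d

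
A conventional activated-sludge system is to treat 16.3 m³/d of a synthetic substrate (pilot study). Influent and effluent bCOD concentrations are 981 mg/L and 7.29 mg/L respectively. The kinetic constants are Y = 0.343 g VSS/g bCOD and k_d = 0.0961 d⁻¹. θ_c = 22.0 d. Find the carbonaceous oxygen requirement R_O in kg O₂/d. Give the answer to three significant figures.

Correct the yield for decay: Y_obs = Y/(1 + k_d θ_c) = 0.343 / (1 + 0.0961 × 22.0) = 0.343 / 3.114 = 0.1101.
ΔS = 981 − 7.29 = 973.7 mg/L, so the substrate removal rate is 16.3 × 973.7/1000 = 15.87 kg bCOD/d.
P_X = Y_obs·Q·(S₀ − S) = 0.1101 × 15.87 = 1.748 kg VSS/d.
R_O = Q·(S₀ − S) − 1.42·P_X = 15.87 − 1.42 × 1.748 = 13.39 kg O₂/d.

R_O ≈ 13.4 kg O₂/d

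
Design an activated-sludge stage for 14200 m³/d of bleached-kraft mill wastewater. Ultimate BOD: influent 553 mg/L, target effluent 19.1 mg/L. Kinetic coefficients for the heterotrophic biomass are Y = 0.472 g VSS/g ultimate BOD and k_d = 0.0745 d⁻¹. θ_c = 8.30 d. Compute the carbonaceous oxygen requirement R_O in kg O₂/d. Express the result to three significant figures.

The observed yield is Y_obs = Y/(1 + k_d·θ_c) = 0.472 / (1 + 0.0745 × 8.30) = 0.472 / 1.618 = 0.2917 g VSS per g ultimate BOD removed.
ΔS = 553 − 19.1 = 533.9 mg/L, so the substrate removal rate is 14200 × 533.9/1000 = 7581 kg ultimate BOD/d.
P_X = Y_obs·Q·(S₀ − S) = 0.2917 × 7581 = 2211 kg VSS/d.
R_O = Q·ΔS − 1.42 P_X = 7581 − 3140 = 4442 kg O₂/d.

R_O ≈ 4440 kg O₂/d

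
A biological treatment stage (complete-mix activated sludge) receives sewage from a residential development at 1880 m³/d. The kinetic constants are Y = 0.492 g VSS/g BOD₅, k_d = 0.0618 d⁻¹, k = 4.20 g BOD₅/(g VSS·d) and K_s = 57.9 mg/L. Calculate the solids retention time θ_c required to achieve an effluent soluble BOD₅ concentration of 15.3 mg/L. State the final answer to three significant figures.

θ_c ≈ 2.70 d

From 1/θ_c = Y·k·S/(K_s + S) − k_d: Y·k·S/(K_s+S) = 0.492 × 4.20 × 15.3 / (57.9 + 15.3) = 0.4319 d⁻¹.
Then 1/θ_c = μ − k_d = 0.4319 − 0.0618 = 0.3701 d⁻¹, giving θ_c = 2.702 d.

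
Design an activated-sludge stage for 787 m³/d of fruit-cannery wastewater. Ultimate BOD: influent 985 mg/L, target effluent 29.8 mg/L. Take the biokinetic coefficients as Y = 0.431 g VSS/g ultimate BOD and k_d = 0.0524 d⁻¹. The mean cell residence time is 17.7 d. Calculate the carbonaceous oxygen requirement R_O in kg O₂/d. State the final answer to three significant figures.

R_O ≈ 513 kg O₂/d

Correct the yield for decay: Y_obs = Y/(1 + k_d θ_c) = 0.431 / (1 + 0.0524 × 17.7) = 0.431 / 1.927 = 0.2236.
ΔS = 985 − 29.8 = 955.2 mg/L, so the substrate removal rate is 787 × 955.2/1000 = 751.7 kg ultimate BOD/d.
Net sludge production P_X = 0.2236 × 751.7 = 168.1 kg VSS/d.
Carbonaceous O₂ demand = substrate oxidised − cell-mass equivalent = 751.7 − 1.42 × 168.1 = 513.0 kg O₂/d.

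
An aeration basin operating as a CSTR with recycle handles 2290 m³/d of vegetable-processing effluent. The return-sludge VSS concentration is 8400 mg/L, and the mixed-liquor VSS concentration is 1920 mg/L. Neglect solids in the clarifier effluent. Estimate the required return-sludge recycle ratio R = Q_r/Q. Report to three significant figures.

R ≈ 0.296

Solids balance on the clarifier gives (1+R)X = R·X_r, so R = X/(X_r − X) = 1920 / (8400 − 1920) = 0.2963.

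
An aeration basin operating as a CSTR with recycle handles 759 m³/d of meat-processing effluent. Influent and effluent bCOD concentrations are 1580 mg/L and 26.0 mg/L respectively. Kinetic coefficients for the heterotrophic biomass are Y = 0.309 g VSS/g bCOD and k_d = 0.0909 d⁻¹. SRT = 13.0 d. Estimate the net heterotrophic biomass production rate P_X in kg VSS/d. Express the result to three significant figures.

Correct the yield for decay: Y_obs = Y/(1 + k_d θ_c) = 0.309 / (1 + 0.0909 × 13.0) = 0.309 / 2.182 = 0.1416.
Q·(S₀ − S) = 759 × (1580 − 26.0) × 10⁻³ = 1179 kg/d removed.
So the net sludge growth is P_X = 0.1416 × 1179 = 167.1 kg VSS/d.

P_X ≈ 167 kg VSS/d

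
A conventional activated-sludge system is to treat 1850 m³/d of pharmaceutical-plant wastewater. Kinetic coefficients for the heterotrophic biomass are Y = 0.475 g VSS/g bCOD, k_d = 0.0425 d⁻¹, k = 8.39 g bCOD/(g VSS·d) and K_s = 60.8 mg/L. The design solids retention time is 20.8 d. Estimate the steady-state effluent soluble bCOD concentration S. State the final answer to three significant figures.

S ≈ 1.41 mg/L

From the Monod/SRT balance for a CMAS, S = K_s·(1+k_d θ_c)/[θ_c·(Y k − k_d) − 1] = 60.8 × (1 + 0.0425 × 20.8) / [20.8 × (0.475 × 8.39 − 0.0425) − 1] = 114.5 / 81.01 = 1.414 mg/L.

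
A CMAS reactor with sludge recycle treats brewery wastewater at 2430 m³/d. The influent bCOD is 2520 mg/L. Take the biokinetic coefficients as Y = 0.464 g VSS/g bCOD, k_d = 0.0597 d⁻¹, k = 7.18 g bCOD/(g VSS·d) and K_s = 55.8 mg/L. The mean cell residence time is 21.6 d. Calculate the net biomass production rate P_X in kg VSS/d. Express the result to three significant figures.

P_X ≈ 1240 kg VSS/d

For a completely mixed reactor with recycle the Lawrence–McCarty relation gives S = K_s·(1 + k_d·θ_c) / [θ_c·(Y·k − k_d) − 1] = 55.8 × (1 + 0.0597 × 21.6) / [21.6 × (0.464 × 7.18 − 0.0597) − 1] = 127.8 / 69.67 = 1.834 mg/L.
Y_obs = Y / (1 + k_d θ_c) = 0.464 / (1 + 0.0597 × 21.6) = 0.464 / 2.290 = 0.2027.
Q·(S₀ − S) = 2430 × (2520 − 1.83) × 10⁻³ = 6119 kg/d removed.
Net biomass production P_X = Y_obs × Q·(S₀ − S) = 0.2027 × 6119 = 1240 kg VSS/d.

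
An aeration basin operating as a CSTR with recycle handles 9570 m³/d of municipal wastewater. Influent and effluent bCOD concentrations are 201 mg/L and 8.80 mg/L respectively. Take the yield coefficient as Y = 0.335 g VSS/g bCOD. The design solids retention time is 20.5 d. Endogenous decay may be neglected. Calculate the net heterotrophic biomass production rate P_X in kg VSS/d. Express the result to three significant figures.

P_X ≈ 616 kg VSS/d

No decay correction is needed, so Y_obs = Y = 0.335.
ΔS = 201 − 8.80 = 192.2 mg/L, so the substrate removal rate is 9570 × 192.2/1000 = 1839 kg bCOD/d.
P_X = Y_obs · Q(S₀ − S) = 0.3350 × 1839 = 616.2 kg VSS/d.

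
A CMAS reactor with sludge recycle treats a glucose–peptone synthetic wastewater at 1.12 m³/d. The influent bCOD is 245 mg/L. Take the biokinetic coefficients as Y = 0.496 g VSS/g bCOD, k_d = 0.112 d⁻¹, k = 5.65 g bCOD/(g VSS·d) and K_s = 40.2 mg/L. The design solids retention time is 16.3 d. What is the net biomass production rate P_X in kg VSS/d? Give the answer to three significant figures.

From the Monod/SRT balance for a CMAS, S = K_s·(1+k_d θ_c)/[θ_c·(Y k − k_d) − 1] = 40.2 × (1 + 0.112 × 16.3) / [16.3 × (0.496 × 5.65 − 0.112) − 1] = 113.6 / 42.85 = 2.651 mg/L.
The observed yield is Y_obs = Y/(1 + k_d·θ_c) = 0.496 / (1 + 0.112 × 16.3) = 0.496 / 2.826 = 0.1755 g VSS per g bCOD removed.
ΔS = 245 − 2.65 = 242.3 mg/L, so the substrate removal rate is 1.12 × 242.3/1000 = 0.2714 kg bCOD/d.
P_X = Y_obs · Q(S₀ − S) = 0.1755 × 0.2714 = 0.04765 kg VSS/d.

P_X ≈ 0.0476 kg VSS/d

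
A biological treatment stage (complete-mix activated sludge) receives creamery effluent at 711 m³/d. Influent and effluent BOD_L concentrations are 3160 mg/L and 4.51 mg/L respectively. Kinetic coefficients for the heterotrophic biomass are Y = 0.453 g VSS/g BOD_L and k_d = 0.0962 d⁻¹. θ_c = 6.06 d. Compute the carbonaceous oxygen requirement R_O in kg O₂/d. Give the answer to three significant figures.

Observed yield with endogenous decay: Y_obs = Y / (1 + k_d·θ_c) = 0.453 / (1 + 0.0962 × 6.06) = 0.453 / 1.583 = 0.2862 g VSS/g BOD_L.
Q·(S₀ − S) = 711 × (3160 − 4.51) × 10⁻³ = 2244 kg/d removed.
P_X = Y_obs·Q·(S₀ − S) = 0.2862 × 2244 = 642.0 kg VSS/d.
R_O = Q·ΔS − 1.42 P_X = 2244 − 911.7 = 1332 kg O₂/d.

R_O ≈ 1330 kg O₂/d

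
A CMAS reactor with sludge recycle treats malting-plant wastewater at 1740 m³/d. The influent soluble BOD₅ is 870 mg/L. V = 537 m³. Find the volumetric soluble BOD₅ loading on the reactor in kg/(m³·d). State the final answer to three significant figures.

Applied soluble BOD₅ load per unit volume = Q·S₀/V = (1740 × 870/1000)/537.0 = 2.819 kg soluble BOD₅·m⁻³·d⁻¹.

L_v ≈ 2.82 kg soluble BOD₅/(m³·d)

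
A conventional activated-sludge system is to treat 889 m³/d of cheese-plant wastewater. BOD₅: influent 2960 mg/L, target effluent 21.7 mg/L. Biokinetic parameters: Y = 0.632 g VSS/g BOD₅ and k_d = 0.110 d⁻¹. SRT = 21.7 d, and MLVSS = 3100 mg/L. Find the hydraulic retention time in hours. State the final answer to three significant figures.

τ ≈ 92.1 h

Steady-state biomass mass balance: V·X·(1 + k_d·θ_c) = Y·Q·(S₀ − S)·θ_c, so V = 0.632 × 889 × (2960 − 21.7) × 21.7 / [3100 × (1 + 0.110 × 21.7)] = 3.58×10^7 / 10500 = 3412 m³.
HRT = V/Q = 3412 m³ / 889 m³·d⁻¹ = 3.838 d × 24 = 92.11 h.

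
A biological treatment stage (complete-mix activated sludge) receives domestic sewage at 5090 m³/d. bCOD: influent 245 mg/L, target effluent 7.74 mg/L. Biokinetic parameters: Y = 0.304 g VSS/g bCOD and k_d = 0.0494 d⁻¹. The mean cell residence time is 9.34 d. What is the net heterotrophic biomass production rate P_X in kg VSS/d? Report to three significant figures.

P_X ≈ 251 kg VSS/d

Y_obs = Y / (1 + k_d θ_c) = 0.304 / (1 + 0.0494 × 9.34) = 0.304 / 1.461 = 0.2080.
Mass of bCOD removed per day: Q(S₀ − S) = 5090 × 237.3 g/m³ = 1208 kg/d.
P_X = Y_obs · Q(S₀ − S) = 0.2080 × 1208 = 251.2 kg VSS/d.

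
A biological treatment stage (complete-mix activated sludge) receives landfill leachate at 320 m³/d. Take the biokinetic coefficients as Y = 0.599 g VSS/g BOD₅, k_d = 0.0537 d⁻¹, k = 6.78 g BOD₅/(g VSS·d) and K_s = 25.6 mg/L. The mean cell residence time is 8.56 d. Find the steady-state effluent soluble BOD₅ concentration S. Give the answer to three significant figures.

From the Monod/SRT balance for a CMAS, S = K_s·(1+k_d θ_c)/[θ_c·(Y k − k_d) − 1] = 25.6 × (1 + 0.0537 × 8.56) / [8.56 × (0.599 × 6.78 − 0.0537) − 1] = 37.37 / 33.30 = 1.122 mg/L.

S ≈ 1.12 mg/L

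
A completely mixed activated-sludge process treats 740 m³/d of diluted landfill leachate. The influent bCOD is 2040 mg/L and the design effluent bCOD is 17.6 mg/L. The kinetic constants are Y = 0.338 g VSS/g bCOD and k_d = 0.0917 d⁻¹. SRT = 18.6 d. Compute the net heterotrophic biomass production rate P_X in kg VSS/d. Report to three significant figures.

P_X ≈ 187 kg VSS/d

Y_obs = Y / (1 + k_d θ_c) = 0.338 / (1 + 0.0917 × 18.6) = 0.338 / 2.706 = 0.1249.
Substrate removed = Q·(S₀ − S) = 740 m³/d × (2040 − 17.6) g/m³ = 1.5×10^6 g/d = 1497 kg/d.
Biomass produced: P_X = Y_obs·Q·ΔS = 0.1249 × 1497 ≈ 187.0 kg VSS/d.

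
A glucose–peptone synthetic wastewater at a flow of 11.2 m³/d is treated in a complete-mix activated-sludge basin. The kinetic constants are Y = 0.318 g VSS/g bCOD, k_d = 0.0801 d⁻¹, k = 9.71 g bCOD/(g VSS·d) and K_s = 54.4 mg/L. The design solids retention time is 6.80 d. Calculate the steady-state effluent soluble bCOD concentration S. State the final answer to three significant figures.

S ≈ 4.32 mg/L

For a completely mixed reactor with recycle the Lawrence–McCarty relation gives S = K_s·(1 + k_d·θ_c) / [θ_c·(Y·k − k_d) − 1] = 54.4 × (1 + 0.0801 × 6.80) / [6.80 × (0.318 × 9.71 − 0.0801) − 1] = 84.03 / 19.45 = 4.320 mg/L.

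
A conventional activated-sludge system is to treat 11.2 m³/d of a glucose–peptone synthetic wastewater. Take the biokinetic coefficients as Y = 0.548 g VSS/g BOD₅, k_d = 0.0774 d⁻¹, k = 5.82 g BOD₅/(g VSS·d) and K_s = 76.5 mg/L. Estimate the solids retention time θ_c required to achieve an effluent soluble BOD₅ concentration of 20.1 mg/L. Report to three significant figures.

θ_c ≈ 1.71 d

At the target effluent, Y k S/(K_s+S) = 0.548×5.82×20.1/96.60 = 0.6636 d⁻¹.
θ_c = 1/(μ − k_d) = 1/(0.6636 − 0.0774) = 1/0.5862 = 1.706 d.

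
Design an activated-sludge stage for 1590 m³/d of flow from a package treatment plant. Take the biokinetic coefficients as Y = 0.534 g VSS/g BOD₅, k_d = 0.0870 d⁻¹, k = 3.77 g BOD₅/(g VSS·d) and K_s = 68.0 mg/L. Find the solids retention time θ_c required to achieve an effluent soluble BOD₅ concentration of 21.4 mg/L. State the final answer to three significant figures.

From 1/θ_c = Y·k·S/(K_s + S) − k_d: Y·k·S/(K_s+S) = 0.534 × 3.77 × 21.4 / (68.0 + 21.4) = 0.4819 d⁻¹.
θ_c = 1/(μ − k_d) = 1/(0.4819 − 0.0870) = 1/0.3949 = 2.532 d.

θ_c ≈ 2.53 d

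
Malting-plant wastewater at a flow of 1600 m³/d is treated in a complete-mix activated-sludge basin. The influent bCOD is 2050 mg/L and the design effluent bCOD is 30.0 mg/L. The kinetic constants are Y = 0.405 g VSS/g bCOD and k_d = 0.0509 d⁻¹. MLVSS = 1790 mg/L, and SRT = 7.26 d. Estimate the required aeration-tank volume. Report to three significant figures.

V ≈ 3880 m³

From the SRT design equation V = Y Q (S₀−S) θ_c / [X (1 + k_d θ_c)] = 0.405 × 1600 × (2050 − 30.0) × 7.26 / [1790 × (1 + 0.0509 × 7.26)] = 9.5×10^6 / 2451 = 3876 m³.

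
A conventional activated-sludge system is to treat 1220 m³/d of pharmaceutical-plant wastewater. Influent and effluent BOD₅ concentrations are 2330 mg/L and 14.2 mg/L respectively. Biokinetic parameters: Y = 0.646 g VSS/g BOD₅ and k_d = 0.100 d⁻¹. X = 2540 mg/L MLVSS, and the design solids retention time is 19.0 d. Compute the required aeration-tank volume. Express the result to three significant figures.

Steady-state biomass mass balance: V·X·(1 + k_d·θ_c) = Y·Q·(S₀ − S)·θ_c, so V = 0.646 × 1220 × (2330 − 14.2) × 19.0 / [2540 × (1 + 0.100 × 19.0)] = 3.47×10^7 / 7366 = 4708 m³.

V ≈ 4710 m³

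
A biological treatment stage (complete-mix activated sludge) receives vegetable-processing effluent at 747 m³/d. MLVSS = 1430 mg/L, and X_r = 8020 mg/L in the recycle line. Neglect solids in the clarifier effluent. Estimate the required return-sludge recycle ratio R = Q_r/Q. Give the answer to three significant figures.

R ≈ 0.217

R = Q_r/Q = X/(X_r − X) = 1430 / (8020 − 1430) = 0.2170.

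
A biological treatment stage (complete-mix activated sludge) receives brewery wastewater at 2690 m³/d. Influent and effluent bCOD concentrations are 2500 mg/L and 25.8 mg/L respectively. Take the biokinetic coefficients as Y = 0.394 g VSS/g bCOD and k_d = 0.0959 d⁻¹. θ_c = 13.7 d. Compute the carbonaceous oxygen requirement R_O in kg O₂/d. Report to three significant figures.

The observed yield is Y_obs = Y/(1 + k_d·θ_c) = 0.394 / (1 + 0.0959 × 13.7) = 0.394 / 2.314 = 0.1703 g VSS per g bCOD removed.
ΔS = 2500 − 25.8 = 2474 mg/L, so the substrate removal rate is 2690 × 2474/1000 = 6656 kg bCOD/d.
P_X = Y_obs·Q·(S₀ − S) = 0.1703 × 6656 = 1133 kg VSS/d.
Carbonaceous O₂ demand = substrate oxidised − cell-mass equivalent = 6656 − 1.42 × 1133 = 5046 kg O₂/d.

R_O ≈ 5050 kg O₂/d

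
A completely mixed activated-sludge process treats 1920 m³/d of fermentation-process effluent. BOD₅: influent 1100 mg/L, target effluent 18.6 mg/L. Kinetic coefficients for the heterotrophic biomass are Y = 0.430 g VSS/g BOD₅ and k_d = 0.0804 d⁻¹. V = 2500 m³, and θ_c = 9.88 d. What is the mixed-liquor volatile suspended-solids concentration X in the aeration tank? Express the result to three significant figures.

X = Y·Q·ΔS·θ_c / [V·(1 + k_d θ_c)] = 0.430 × 1920 × (1100 − 18.6) × 9.88 / [2500 × (1 + 0.0804 × 9.88)] = 1966 mg/L.

X ≈ 1970 mg/L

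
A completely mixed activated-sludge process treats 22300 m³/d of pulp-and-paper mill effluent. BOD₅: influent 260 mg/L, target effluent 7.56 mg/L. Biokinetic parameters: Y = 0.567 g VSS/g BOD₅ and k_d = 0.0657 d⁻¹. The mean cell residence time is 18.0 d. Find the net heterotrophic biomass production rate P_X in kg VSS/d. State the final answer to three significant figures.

P_X ≈ 1460 kg VSS/d

The observed yield is Y_obs = Y/(1 + k_d·θ_c) = 0.567 / (1 + 0.0657 × 18.0) = 0.567 / 2.183 = 0.2598 g VSS per g BOD₅ removed.
ΔS = 260 − 7.56 = 252.4 mg/L, so the substrate removal rate is 22300 × 252.4/1000 = 5629 kg BOD₅/d.
P_X = Y_obs · Q(S₀ − S) = 0.2598 × 5629 = 1462 kg VSS/d.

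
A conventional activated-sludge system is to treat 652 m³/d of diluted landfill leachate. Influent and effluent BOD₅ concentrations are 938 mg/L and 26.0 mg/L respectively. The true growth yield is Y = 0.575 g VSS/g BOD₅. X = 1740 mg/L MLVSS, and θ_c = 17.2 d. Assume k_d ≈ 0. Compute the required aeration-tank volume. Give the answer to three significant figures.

V·X = Y·Q·ΔS·θ_c gives V = 0.575 × 652 × (938 − 26.0) × 17.2 / 1740 = 3380 m³.

V ≈ 3380 m³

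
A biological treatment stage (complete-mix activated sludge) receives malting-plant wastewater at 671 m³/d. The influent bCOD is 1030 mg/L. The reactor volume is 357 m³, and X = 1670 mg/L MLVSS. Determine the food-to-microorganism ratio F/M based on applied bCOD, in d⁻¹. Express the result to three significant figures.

F/M = Q·S₀ / (V·X) = 671 × 1030 / (357.0 × 1670) = 1.159 g bCOD·(g VSS·d)⁻¹.

F/M ≈ 1.16 d⁻¹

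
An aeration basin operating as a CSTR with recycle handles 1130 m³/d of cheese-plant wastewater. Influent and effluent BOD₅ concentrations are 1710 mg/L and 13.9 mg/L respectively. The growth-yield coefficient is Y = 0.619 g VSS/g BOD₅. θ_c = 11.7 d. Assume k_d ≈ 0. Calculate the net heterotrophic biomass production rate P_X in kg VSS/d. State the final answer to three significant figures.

With endogenous decay neglected, the observed yield equals the true yield: Y_obs = Y = 0.619 g VSS/g BOD₅.
Substrate removed = Q·(S₀ − S) = 1130 m³/d × (1710 − 13.9) g/m³ = 1.92×10^6 g/d = 1917 kg/d.
Biomass produced: P_X = Y_obs·Q·ΔS = 0.6190 × 1917 ≈ 1186 kg VSS/d.

P_X ≈ 1190 kg VSS/d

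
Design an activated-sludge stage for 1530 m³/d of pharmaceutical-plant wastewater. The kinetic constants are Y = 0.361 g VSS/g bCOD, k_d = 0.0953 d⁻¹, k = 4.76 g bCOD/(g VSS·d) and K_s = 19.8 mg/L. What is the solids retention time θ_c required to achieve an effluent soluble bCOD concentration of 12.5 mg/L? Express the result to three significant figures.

Specific growth rate at S = 12.5 mg/L: μ = YkS/(K_s+S) = 0.361·4.76·12.5/(19.8+12.5) = 0.6650 d⁻¹.
1/θ_c = 0.6650 − 0.0953 = 0.5697 d⁻¹, so θ_c = 1.755 d.

θ_c ≈ 1.76 d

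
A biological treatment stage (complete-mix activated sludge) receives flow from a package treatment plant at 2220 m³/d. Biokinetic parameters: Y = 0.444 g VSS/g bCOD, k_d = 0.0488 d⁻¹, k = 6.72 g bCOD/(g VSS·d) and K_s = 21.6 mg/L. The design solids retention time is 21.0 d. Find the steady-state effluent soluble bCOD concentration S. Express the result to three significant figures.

S ≈ 0.721 mg/L

For a completely mixed reactor with recycle the Lawrence–McCarty relation gives S = K_s·(1 + k_d·θ_c) / [θ_c·(Y·k − k_d) − 1] = 21.6 × (1 + 0.0488 × 21.0) / [21.0 × (0.444 × 6.72 − 0.0488) − 1] = 43.74 / 60.63 = 0.7213 mg/L.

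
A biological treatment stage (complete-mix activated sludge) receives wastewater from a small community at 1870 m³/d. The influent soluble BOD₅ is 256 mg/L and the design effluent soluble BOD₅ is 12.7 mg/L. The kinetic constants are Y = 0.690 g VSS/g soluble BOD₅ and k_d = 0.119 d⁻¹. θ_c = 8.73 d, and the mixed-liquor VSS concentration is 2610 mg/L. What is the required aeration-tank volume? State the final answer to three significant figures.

V ≈ 515 m³

Steady-state biomass mass balance: V·X·(1 + k_d·θ_c) = Y·Q·(S₀ − S)·θ_c, so V = 0.690 × 1870 × (256 − 12.7) × 8.73 / [2610 × (1 + 0.119 × 8.73)] = 2.74×10^6 / 5321 = 515.0 m³.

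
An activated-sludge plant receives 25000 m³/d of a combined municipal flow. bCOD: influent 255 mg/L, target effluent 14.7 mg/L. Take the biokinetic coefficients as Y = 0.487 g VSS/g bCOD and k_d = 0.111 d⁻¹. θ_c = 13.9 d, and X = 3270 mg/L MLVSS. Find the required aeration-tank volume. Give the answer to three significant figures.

V ≈ 4890 m³

Rearranging the biomass balance for a CMAS with decay, V = Y·Q·ΔS·θ_c / [X·(1+k_d θ_c)] = 0.487 × 25000 × (255 − 14.7) × 13.9 / [3270 × (1 + 0.111 × 13.9)] = 4.07×10^7 / 8315 = 4891 m³.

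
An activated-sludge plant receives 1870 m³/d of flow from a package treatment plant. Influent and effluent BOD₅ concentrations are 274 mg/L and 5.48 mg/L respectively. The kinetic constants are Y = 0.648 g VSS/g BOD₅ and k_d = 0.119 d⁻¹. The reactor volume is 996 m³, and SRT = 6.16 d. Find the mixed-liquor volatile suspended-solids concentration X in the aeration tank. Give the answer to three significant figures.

X ≈ 1160 mg/L

From V·X·(1 + k_d·θ_c) = Y·Q·(S₀ − S)·θ_c: X = 0.648 × 1870 × (274 − 5.48) × 6.16 / [996 × (1 + 0.119 × 6.16)] = 1161 mg/L.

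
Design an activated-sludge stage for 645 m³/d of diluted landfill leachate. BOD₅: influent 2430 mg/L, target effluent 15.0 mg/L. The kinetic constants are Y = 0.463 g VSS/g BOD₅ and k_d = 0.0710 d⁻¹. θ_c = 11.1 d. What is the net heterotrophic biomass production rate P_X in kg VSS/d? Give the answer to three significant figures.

Y_obs = Y / (1 + k_d θ_c) = 0.463 / (1 + 0.0710 × 11.1) = 0.463 / 1.788 = 0.2589.
Mass of BOD₅ removed per day: Q(S₀ − S) = 645 × 2415 g/m³ = 1558 kg/d.
P_X = Y_obs · Q(S₀ − S) = 0.2589 × 1558 = 403.3 kg VSS/d.

P_X ≈ 403 kg VSS/d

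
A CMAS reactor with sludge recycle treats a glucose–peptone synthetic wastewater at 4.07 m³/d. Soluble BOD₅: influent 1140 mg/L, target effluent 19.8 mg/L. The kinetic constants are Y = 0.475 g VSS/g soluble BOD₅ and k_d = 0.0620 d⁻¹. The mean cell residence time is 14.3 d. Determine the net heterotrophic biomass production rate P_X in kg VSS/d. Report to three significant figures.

P_X ≈ 1.15 kg VSS/d

Observed yield with endogenous decay: Y_obs = Y / (1 + k_d·θ_c) = 0.475 / (1 + 0.0620 × 14.3) = 0.475 / 1.887 = 0.2518 g VSS/g soluble BOD₅.
Substrate removed = Q·(S₀ − S) = 4.07 m³/d × (1140 − 19.8) g/m³ = 4.56×10^3 g/d = 4.559 kg/d.
Biomass produced: P_X = Y_obs·Q·ΔS = 0.2518 × 4.559 ≈ 1.148 kg VSS/d.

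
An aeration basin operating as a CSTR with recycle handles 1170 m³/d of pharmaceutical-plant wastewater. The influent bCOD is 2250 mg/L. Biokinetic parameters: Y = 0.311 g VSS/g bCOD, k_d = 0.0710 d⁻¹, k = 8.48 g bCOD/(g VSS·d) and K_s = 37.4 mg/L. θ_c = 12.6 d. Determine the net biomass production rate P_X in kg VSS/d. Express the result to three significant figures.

Effluent substrate depends only on kinetics and SRT: S = K_s(1 + k_d θ_c) / [θ_c(Yk − k_d) − 1] = 37.4 × (1 + 0.0710 × 12.6) / [12.6 × (0.311 × 8.48 − 0.0710) − 1] = 70.86 / 31.34 = 2.261 mg/L.
Y_obs = Y / (1 + k_d θ_c) = 0.311 / (1 + 0.0710 × 12.6) = 0.311 / 1.895 = 0.1642.
ΔS = 2250 − 2.26 = 2248 mg/L, so the substrate removal rate is 1170 × 2248/1000 = 2630 kg bCOD/d.
Biomass produced: P_X = Y_obs·Q·ΔS = 0.1642 × 2630 ≈ 431.7 kg VSS/d.

P_X ≈ 432 kg VSS/d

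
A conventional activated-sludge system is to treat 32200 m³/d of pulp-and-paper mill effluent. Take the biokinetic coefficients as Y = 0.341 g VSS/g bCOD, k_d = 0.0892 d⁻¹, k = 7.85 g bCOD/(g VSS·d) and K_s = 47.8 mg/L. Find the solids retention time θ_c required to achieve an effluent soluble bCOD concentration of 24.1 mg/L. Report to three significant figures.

θ_c ≈ 1.24 d

From 1/θ_c = Y·k·S/(K_s + S) − k_d: Y·k·S/(K_s+S) = 0.341 × 7.85 × 24.1 / (47.8 + 24.1) = 0.8972 d⁻¹.
1/θ_c = 0.8972 − 0.0892 = 0.8080 d⁻¹, so θ_c = 1.238 d.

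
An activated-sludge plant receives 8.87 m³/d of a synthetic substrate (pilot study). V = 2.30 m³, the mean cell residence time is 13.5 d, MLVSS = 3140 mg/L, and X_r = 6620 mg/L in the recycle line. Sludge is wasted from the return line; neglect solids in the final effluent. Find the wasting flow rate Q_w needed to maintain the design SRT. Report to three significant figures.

Q_w ≈ 0.0808 m³/d

θ_c = V·X/(Q_w·X_r) when wasting from the recycle, so Q_w = V·X/(θ_c·X_r) = 2.300 × 3140 / (13.5 × 6620) = 0.08081 m³/d.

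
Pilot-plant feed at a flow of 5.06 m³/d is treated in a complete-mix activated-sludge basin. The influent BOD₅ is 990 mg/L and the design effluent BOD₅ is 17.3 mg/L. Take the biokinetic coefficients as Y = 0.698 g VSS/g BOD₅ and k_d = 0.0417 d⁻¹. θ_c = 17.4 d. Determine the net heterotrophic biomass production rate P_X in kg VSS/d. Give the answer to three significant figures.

The observed yield is Y_obs = Y/(1 + k_d·θ_c) = 0.698 / (1 + 0.0417 × 17.4) = 0.698 / 1.726 = 0.4045 g VSS per g BOD₅ removed.
Q·(S₀ − S) = 5.06 × (990 − 17.3) × 10⁻³ = 4.922 kg/d removed.
Biomass produced: P_X = Y_obs·Q·ΔS = 0.4045 × 4.922 ≈ 1.991 kg VSS/d.

P_X ≈ 1.99 kg VSS/d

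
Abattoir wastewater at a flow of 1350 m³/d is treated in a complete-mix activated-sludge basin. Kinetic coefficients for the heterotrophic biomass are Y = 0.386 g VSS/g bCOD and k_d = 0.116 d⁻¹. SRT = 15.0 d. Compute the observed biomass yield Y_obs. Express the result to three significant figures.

Correct the yield for decay: Y_obs = Y/(1 + k_d θ_c) = 0.386 / (1 + 0.116 × 15.0) = 0.386 / 2.740 = 0.1409.

Y_obs ≈ 0.141 g VSS/g bCOD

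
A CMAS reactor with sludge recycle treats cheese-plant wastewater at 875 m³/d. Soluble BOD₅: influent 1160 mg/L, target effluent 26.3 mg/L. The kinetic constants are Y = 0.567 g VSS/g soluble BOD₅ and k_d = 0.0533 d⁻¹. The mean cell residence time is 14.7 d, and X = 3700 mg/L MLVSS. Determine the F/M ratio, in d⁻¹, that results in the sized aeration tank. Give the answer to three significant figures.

Steady-state biomass mass balance: V·X·(1 + k_d·θ_c) = Y·Q·(S₀ − S)·θ_c, so V = 0.567 × 875 × (1160 − 26.3) × 14.7 / [3700 × (1 + 0.0533 × 14.7)] = 8.27×10^6 / 6599 = 1253 m³.
F/M = Q·S₀ / (V·X) = 875 × 1160 / (1253 × 3700) = 0.2189 g soluble BOD₅·(g VSS·d)⁻¹.

F/M ≈ 0.219 d⁻¹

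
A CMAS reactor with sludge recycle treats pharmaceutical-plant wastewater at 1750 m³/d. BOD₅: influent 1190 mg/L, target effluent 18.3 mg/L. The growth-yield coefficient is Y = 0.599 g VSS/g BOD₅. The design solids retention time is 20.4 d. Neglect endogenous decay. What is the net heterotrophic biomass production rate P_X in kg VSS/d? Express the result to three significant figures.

With endogenous decay neglected, the observed yield equals the true yield: Y_obs = Y = 0.599 g VSS/g BOD₅.
Q·(S₀ − S) = 1750 × (1190 − 18.3) × 10⁻³ = 2050 kg/d removed.
So the net sludge growth is P_X = 0.5990 × 2050 = 1228 kg VSS/d.

P_X ≈ 1230 kg VSS/d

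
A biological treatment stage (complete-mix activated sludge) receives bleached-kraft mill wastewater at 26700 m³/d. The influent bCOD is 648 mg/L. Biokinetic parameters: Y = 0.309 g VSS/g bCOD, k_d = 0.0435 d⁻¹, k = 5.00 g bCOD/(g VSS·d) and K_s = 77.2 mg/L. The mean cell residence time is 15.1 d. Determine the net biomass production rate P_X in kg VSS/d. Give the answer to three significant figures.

P_X ≈ 3200 kg VSS/d

Effluent substrate depends only on kinetics and SRT: S = K_s(1 + k_d θ_c) / [θ_c(Yk − k_d) − 1] = 77.2 × (1 + 0.0435 × 15.1) / [15.1 × (0.309 × 5.00 − 0.0435) − 1] = 127.9 / 21.67 = 5.902 mg/L.
Correct the yield for decay: Y_obs = Y/(1 + k_d θ_c) = 0.309 / (1 + 0.0435 × 15.1) = 0.309 / 1.657 = 0.1865.
ΔS = 648 − 5.90 = 642.1 mg/L, so the substrate removal rate is 26700 × 642.1/1000 = 17144 kg bCOD/d.
P_X = Y_obs · Q(S₀ − S) = 0.1865 × 17144 = 3197 kg VSS/d.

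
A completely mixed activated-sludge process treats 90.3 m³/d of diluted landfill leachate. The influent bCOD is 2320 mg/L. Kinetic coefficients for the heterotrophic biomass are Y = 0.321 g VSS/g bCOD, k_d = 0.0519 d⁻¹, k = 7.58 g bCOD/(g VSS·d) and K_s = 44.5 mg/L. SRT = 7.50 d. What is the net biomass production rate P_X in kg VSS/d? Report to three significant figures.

From the Monod/SRT balance for a CMAS, S = K_s·(1+k_d θ_c)/[θ_c·(Y k − k_d) − 1] = 44.5 × (1 + 0.0519 × 7.50) / [7.50 × (0.321 × 7.58 − 0.0519) − 1] = 61.82 / 16.86 = 3.667 mg/L.
Observed yield with endogenous decay: Y_obs = Y / (1 + k_d·θ_c) = 0.321 / (1 + 0.0519 × 7.50) = 0.321 / 1.389 = 0.2311 g VSS/g bCOD.
Mass of bCOD removed per day: Q(S₀ − S) = 90.3 × 2316 g/m³ = 209.2 kg/d.
Net biomass production P_X = Y_obs × Q·(S₀ − S) = 0.2311 × 209.2 = 48.33 kg VSS/d.

P_X ≈ 48.3 kg VSS/d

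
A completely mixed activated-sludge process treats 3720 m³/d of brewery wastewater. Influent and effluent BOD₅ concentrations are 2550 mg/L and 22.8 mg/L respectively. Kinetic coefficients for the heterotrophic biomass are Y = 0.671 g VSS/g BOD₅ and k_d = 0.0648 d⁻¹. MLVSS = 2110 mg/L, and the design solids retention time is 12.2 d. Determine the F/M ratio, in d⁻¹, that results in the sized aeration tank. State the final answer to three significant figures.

Steady-state biomass mass balance: V·X·(1 + k_d·θ_c) = Y·Q·(S₀ − S)·θ_c, so V = 0.671 × 3720 × (2550 − 22.8) × 12.2 / [2110 × (1 + 0.0648 × 12.2)] = 7.7×10^7 / 3778 = 20370 m³.
F/M = Q·S₀ / (V·X) = 3720 × 2550 / (20370 × 2110) = 0.2207 g BOD₅·(g VSS·d)⁻¹.

F/M ≈ 0.221 d⁻¹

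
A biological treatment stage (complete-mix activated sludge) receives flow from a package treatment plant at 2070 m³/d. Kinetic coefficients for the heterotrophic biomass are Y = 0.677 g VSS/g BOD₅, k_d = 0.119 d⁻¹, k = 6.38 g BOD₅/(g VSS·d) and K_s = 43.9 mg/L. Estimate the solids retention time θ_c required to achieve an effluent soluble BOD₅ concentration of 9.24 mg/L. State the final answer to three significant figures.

θ_c ≈ 1.58 d

From 1/θ_c = Y·k·S/(K_s + S) − k_d: Y·k·S/(K_s+S) = 0.677 × 6.38 × 9.24 / (43.9 + 9.24) = 0.7510 d⁻¹.
1/θ_c = 0.7510 − 0.119 = 0.6320 d⁻¹, so θ_c = 1.582 d.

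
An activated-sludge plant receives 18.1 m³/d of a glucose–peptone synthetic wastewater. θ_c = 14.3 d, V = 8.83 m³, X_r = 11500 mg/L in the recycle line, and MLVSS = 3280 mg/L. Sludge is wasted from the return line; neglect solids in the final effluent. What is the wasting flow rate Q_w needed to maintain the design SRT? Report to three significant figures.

Q_w ≈ 0.176 m³/d

Q_w = (V·X)/(θ_c X_r) = 8.830 × 3280 / (14.3 × 11500) = 0.1761 m³/d.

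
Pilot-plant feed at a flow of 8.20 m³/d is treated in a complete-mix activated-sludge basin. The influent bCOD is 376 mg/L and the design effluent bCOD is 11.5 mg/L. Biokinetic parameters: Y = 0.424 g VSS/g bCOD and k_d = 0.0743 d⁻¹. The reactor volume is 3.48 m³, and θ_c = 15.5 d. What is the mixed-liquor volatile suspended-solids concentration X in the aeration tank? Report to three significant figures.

Solving the biomass balance for X: X = Y Q (S₀−S) θ_c / [V (1+k_d θ_c)] = 0.424 × 8.20 × (376 − 11.5) × 15.5 / [3.48 × (1 + 0.0743 × 15.5)] = 2623 mg/L.

X ≈ 2620 mg/L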